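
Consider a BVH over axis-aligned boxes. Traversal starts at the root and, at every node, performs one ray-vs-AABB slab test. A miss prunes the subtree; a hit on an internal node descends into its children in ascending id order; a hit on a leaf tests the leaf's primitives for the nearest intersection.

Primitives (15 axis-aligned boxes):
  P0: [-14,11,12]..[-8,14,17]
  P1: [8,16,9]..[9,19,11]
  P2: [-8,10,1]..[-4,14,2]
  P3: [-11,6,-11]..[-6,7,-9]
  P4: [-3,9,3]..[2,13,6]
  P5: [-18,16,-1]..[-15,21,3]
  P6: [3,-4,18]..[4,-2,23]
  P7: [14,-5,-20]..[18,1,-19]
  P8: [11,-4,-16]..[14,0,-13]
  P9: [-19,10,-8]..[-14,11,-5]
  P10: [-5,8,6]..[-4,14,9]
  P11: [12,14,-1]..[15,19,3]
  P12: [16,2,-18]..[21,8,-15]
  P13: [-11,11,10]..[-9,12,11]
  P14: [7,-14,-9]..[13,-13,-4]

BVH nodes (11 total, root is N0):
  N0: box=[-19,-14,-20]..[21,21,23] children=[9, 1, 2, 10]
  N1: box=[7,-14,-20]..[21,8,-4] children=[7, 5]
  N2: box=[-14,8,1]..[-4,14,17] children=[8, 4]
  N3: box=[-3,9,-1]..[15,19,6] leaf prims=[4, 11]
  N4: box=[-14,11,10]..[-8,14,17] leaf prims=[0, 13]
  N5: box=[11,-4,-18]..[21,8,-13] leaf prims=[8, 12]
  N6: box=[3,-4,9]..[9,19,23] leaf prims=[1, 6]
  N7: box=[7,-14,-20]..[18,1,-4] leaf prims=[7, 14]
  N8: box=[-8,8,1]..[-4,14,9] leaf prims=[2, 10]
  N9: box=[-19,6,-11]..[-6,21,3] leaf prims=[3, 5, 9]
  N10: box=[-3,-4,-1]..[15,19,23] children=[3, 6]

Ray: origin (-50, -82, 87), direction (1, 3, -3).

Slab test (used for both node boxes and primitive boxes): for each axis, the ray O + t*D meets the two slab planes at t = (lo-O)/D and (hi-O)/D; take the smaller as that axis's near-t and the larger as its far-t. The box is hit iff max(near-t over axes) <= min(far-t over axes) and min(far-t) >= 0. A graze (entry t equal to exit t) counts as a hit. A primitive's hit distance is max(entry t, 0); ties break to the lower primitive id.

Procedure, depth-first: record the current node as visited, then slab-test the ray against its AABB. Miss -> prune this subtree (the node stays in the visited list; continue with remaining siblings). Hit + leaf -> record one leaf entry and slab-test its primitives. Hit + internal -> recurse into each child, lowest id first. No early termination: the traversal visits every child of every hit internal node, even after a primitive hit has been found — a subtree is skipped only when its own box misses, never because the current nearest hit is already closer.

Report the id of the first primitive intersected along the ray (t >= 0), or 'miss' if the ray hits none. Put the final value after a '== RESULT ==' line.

Trace the traversal:
N0 x:[31,71] y:[68/3,103/3] z:[64/3,107/3] -> hit [31,103/3], descend [1, 2, 9, 10]
  N1 x:[57,71] y:[68/3,30] z:[91/3,107/3] -> miss, prune
  N2 x:[36,46] y:[30,32] z:[70/3,86/3] -> miss, prune
  N9 x:[31,44] y:[88/3,103/3] z:[28,98/3] -> hit [31,98/3] leaf, test {P3(miss), P5(miss), P9@t=31}
  N10 x:[47,65] y:[26,101/3] z:[64/3,88/3] -> miss, prune

order=[0, 1, 2, 9, 10]  |boxes|=5  |leaves|=1  hit=P9

== RESULT ==
9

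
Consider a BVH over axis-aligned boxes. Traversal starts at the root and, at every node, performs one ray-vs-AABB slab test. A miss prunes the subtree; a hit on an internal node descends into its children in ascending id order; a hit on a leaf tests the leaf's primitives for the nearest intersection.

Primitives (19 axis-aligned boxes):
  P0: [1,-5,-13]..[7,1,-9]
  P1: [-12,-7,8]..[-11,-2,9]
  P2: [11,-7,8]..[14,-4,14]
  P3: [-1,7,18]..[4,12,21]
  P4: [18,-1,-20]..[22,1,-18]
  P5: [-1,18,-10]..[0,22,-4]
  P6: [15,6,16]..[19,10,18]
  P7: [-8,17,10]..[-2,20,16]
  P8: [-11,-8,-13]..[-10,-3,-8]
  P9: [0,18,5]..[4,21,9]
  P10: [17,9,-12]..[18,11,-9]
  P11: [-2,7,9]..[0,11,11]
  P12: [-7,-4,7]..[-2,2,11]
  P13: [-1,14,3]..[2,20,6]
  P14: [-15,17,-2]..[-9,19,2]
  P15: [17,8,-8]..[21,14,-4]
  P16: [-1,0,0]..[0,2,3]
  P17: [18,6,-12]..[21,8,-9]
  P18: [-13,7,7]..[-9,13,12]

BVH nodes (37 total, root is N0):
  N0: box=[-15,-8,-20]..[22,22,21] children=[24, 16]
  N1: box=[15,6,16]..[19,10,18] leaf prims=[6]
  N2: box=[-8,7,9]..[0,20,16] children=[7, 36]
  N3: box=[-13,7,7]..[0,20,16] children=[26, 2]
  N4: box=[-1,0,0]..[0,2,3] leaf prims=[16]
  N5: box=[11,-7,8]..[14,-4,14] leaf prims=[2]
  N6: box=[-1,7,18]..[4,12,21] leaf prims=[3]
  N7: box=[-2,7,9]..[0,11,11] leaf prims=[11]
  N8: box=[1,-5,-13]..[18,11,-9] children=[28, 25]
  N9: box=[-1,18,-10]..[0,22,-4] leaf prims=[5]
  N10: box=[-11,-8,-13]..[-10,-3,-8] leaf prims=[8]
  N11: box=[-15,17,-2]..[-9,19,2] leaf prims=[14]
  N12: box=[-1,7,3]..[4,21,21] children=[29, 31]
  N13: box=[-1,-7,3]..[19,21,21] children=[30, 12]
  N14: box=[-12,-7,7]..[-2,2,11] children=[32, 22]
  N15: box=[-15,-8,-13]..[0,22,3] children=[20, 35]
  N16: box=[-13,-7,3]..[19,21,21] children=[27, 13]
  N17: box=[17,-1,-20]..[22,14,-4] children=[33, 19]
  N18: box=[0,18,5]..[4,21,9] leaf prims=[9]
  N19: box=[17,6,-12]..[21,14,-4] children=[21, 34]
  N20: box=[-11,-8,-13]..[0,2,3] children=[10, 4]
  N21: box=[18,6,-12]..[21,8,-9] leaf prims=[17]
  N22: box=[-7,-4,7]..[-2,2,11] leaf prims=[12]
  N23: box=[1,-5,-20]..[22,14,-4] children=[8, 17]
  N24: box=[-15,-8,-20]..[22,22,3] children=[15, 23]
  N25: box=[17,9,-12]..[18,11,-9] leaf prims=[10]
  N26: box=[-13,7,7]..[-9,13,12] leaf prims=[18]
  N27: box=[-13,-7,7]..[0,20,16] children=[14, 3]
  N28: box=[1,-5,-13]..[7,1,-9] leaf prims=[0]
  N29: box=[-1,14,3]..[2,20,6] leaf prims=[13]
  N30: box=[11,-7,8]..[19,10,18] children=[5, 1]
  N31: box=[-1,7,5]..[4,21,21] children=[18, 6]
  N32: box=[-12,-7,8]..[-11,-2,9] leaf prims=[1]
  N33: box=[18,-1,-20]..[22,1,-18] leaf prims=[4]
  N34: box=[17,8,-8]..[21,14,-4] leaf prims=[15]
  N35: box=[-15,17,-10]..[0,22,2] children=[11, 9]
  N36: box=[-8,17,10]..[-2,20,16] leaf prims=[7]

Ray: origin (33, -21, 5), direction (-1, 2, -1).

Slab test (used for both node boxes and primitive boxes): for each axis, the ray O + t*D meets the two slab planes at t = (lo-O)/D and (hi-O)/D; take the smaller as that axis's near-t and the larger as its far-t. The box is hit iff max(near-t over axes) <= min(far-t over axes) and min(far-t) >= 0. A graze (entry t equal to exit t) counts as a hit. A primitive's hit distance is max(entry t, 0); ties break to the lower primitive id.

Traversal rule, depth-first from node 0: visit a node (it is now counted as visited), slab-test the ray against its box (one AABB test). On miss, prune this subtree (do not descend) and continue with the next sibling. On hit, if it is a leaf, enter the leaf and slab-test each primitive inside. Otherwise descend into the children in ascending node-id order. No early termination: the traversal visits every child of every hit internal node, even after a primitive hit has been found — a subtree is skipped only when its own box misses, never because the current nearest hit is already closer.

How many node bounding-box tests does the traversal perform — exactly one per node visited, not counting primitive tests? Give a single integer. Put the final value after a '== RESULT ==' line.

Trace the traversal:
N0 x:[11,48] y:[13/2,43/2] z:[-16,25] -> hit [11,43/2], descend [16, 24]
  N16 x:[14,46] y:[7,21] z:[-16,2] -> miss, prune
  N24 x:[11,48] y:[13/2,43/2] z:[2,25] -> hit [11,43/2], descend [15, 23]
    N15 x:[33,48] y:[13/2,43/2] z:[2,18] -> miss, prune
    N23 x:[11,32] y:[8,35/2] z:[9,25] -> hit [11,35/2], descend [8, 17]
      N8 x:[15,32] y:[8,16] z:[14,18] -> hit [15,16], descend [25, 28]
        N25 x:[15,16] y:[15,16] z:[14,17] -> hit [15,16] leaf, test {P10@t=15}
        N28 x:[26,32] y:[8,11] z:[14,18] -> miss, prune
      N17 x:[11,16] y:[10,35/2] z:[9,25] -> hit [11,16], descend [19, 33]
        N19 x:[12,16] y:[27/2,35/2] z:[9,17] -> hit [27/2,16], descend [21, 34]
          N21 x:[12,15] y:[27/2,29/2] z:[14,17] -> hit [14,29/2] leaf, test {P17@t=14}
          N34 x:[12,16] y:[29/2,35/2] z:[9,13] -> miss, prune
        N33 x:[11,15] y:[10,11] z:[23,25] -> miss, prune

order=[0, 16, 24, 15, 23, 8, 25, 28, 17, 19, 21, 34, 33]  |boxes|=13  |leaves|=2  hit=P17

== RESULT ==
13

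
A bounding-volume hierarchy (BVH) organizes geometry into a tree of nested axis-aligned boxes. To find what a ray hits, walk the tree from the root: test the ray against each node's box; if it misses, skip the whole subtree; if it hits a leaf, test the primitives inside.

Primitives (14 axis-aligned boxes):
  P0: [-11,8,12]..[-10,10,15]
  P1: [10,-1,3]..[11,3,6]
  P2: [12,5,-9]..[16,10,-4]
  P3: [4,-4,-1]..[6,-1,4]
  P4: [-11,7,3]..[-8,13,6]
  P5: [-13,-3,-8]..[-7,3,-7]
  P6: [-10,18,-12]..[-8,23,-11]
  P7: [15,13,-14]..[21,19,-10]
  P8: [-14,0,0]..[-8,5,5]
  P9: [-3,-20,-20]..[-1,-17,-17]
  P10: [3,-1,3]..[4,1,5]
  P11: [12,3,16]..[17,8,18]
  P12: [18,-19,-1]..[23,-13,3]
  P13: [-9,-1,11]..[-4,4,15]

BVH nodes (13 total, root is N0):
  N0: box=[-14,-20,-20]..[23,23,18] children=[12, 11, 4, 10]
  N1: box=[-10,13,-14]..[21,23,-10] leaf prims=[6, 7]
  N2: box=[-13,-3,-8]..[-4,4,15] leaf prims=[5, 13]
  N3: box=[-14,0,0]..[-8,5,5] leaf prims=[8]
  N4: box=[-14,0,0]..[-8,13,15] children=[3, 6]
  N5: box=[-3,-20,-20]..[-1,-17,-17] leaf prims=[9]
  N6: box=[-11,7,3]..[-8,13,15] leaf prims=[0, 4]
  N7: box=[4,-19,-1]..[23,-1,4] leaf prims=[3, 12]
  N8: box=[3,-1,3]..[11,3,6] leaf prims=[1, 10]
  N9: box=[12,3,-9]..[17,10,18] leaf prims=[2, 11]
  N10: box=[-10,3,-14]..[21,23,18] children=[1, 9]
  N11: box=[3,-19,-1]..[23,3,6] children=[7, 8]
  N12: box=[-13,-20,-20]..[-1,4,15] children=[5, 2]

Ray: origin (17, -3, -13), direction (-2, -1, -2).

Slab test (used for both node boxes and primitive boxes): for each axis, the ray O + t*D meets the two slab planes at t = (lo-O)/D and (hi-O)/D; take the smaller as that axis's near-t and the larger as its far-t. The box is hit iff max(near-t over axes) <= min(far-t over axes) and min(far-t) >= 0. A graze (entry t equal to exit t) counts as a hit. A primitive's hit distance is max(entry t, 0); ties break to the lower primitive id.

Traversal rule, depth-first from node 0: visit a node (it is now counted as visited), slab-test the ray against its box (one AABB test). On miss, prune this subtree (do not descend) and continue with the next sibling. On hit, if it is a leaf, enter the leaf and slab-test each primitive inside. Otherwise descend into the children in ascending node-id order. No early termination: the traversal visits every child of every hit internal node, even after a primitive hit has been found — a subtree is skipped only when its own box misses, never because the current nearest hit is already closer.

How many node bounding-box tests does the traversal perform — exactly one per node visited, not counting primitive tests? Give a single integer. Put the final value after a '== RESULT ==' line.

Traverse from the root:
N0 x:[-3,31/2] y:[-26,17] z:[-31/2,7/2] -> hit [-3,7/2], descend [4, 10, 11, 12]
  N4 x:[25/2,31/2] y:[-16,-3] z:[-14,-13/2] -> miss, prune
  N10 x:[-2,27/2] y:[-26,-6] z:[-31/2,1/2] -> miss, prune
  N11 x:[-3,7] y:[-6,16] z:[-19/2,-6] -> miss, prune
  N12 x:[9,15] y:[-7,17] z:[-14,7/2] -> miss, prune

5 AABB tests over nodes [0, 4, 10, 11, 12]; 0 leaves entered; closest miss.

== RESULT ==
5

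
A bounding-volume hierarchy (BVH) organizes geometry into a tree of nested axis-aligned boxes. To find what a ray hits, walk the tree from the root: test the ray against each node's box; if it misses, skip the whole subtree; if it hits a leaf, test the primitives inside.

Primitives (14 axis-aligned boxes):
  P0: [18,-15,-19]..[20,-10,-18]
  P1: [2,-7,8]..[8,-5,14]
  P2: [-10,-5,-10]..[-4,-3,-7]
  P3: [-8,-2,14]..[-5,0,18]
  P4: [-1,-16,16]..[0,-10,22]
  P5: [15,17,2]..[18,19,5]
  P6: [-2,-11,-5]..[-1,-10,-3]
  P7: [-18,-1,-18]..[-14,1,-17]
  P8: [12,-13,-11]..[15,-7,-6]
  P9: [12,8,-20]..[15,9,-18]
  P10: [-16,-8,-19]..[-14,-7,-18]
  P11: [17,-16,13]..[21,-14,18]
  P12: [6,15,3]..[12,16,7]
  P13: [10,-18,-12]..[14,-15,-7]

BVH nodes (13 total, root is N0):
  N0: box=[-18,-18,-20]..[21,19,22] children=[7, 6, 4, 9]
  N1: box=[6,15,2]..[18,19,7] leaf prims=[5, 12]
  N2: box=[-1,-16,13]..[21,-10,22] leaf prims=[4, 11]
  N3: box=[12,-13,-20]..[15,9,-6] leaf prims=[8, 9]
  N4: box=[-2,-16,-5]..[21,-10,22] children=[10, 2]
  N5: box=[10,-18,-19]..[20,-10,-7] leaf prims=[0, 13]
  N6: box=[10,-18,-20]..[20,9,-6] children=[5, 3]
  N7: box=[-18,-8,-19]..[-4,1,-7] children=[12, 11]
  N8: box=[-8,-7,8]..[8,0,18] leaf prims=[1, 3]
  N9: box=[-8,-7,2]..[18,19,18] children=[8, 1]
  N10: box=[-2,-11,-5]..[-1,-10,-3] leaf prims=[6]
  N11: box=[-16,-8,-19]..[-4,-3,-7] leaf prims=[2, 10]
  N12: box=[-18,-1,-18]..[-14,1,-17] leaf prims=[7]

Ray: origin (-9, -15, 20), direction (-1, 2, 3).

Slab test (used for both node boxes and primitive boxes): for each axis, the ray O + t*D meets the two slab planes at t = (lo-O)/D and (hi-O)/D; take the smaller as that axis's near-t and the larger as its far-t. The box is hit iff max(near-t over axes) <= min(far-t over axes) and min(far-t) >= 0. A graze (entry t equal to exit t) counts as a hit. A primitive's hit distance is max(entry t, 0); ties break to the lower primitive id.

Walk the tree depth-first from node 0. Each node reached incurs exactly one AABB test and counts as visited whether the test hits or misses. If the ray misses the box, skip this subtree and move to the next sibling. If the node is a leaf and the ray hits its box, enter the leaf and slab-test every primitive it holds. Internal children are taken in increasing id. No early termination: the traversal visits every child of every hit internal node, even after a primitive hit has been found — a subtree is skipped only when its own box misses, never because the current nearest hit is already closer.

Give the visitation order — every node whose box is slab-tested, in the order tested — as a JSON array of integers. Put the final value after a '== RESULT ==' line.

Trace the traversal:
N0 x:[-30,9] y:[-3/2,17] z:[-40/3,2/3] -> hit [-3/2,2/3], descend [4, 6, 7, 9]
  N4 x:[-30,-7] y:[-1/2,5/2] z:[-25/3,2/3] -> miss, prune
  N6 x:[-29,-19] y:[-3/2,12] z:[-40/3,-26/3] -> miss, prune
  N7 x:[-5,9] y:[7/2,8] z:[-13,-9] -> miss, prune
  N9 x:[-27,-1] y:[4,17] z:[-6,-2/3] -> miss, prune

5 AABB tests over nodes [0, 4, 6, 7, 9]; 0 leaves entered; closest miss.

== RESULT ==
[0, 4, 6, 7, 9]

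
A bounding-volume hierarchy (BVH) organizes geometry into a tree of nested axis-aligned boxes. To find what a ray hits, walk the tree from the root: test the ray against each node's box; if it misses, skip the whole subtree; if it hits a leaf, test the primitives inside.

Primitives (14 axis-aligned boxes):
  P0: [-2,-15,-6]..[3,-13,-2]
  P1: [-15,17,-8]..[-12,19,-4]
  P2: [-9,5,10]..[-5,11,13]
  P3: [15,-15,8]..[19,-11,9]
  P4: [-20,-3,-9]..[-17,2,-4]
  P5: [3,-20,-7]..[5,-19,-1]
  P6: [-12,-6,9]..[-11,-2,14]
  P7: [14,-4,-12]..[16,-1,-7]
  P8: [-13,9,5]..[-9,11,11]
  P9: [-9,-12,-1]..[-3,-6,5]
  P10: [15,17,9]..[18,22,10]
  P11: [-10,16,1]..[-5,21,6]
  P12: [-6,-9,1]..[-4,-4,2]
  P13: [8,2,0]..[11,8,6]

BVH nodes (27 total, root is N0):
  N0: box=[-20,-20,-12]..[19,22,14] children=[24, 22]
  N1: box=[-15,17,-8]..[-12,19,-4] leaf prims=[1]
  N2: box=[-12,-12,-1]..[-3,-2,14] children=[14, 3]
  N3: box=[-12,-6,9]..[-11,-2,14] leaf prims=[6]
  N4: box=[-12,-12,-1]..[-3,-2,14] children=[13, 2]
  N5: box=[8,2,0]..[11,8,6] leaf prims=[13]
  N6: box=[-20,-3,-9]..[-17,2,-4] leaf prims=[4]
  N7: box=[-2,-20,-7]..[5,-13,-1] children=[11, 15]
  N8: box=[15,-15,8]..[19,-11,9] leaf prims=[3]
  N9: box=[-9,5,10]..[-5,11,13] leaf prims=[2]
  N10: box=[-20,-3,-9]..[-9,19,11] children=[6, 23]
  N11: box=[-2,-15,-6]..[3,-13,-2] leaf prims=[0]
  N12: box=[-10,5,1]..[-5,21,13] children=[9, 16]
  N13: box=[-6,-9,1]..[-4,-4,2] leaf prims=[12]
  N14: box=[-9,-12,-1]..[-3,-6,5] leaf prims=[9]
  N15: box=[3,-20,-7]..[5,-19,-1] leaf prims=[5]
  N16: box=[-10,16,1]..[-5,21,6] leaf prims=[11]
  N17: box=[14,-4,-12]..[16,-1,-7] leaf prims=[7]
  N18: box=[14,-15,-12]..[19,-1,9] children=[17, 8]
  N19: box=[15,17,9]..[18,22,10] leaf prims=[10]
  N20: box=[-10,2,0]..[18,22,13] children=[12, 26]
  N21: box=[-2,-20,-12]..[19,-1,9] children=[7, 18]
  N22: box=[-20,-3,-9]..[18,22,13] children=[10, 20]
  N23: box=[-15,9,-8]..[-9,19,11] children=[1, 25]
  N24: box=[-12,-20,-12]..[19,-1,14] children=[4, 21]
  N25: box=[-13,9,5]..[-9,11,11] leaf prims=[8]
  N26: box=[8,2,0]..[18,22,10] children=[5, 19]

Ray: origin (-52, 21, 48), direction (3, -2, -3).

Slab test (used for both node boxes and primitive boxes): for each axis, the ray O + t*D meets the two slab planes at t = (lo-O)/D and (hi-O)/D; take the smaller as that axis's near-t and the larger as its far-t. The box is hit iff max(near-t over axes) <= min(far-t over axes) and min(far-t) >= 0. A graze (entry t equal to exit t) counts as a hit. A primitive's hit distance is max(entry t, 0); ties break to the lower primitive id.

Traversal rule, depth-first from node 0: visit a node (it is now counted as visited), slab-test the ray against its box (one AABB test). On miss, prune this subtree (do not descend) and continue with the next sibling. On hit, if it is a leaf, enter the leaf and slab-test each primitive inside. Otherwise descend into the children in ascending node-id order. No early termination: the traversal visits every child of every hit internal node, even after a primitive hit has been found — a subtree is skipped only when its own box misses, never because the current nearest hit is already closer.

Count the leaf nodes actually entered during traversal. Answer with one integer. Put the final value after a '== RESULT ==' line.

Walk:
N0 x:[32/3,71/3] y:[-1/2,41/2] z:[34/3,20] -> hit [34/3,20], descend [22, 24]
  N22 x:[32/3,70/3] y:[-1/2,12] z:[35/3,19] -> hit [35/3,12], descend [10, 20]
    N10 x:[32/3,43/3] y:[1,12] z:[37/3,19] -> miss, prune
    N20 x:[14,70/3] y:[-1/2,19/2] z:[35/3,16] -> miss, prune
  N24 x:[40/3,71/3] y:[11,41/2] z:[34/3,20] -> hit [40/3,20], descend [4, 21]
    N4 x:[40/3,49/3] y:[23/2,33/2] z:[34/3,49/3] -> hit [40/3,49/3], descend [2, 13]
      N2 x:[40/3,49/3] y:[23/2,33/2] z:[34/3,49/3] -> hit [40/3,49/3], descend [3, 14]
        N3 x:[40/3,41/3] y:[23/2,27/2] z:[34/3,13] -> miss, prune
        N14 x:[43/3,49/3] y:[27/2,33/2] z:[43/3,49/3] -> hit [43/3,49/3] leaf, test {P9@t=43/3}
      N13 x:[46/3,16] y:[25/2,15] z:[46/3,47/3] -> miss, prune
    N21 x:[50/3,71/3] y:[11,41/2] z:[13,20] -> hit [50/3,20], descend [7, 18]
      N7 x:[50/3,19] y:[17,41/2] z:[49/3,55/3] -> hit [17,55/3], descend [11, 15]
        N11 x:[50/3,55/3] y:[17,18] z:[50/3,18] -> hit [17,18] leaf, test {P0@t=17}
        N15 x:[55/3,19] y:[20,41/2] z:[49/3,55/3] -> miss, prune
      N18 x:[22,71/3] y:[11,18] z:[13,20] -> miss, prune

Visited [0, 22, 10, 20, 24, 4, 2, 3, 14, 13, 21, 7, 11, 15, 18]. Tests: 15 box, 2 leaf. Nearest: P9.

== RESULT ==
2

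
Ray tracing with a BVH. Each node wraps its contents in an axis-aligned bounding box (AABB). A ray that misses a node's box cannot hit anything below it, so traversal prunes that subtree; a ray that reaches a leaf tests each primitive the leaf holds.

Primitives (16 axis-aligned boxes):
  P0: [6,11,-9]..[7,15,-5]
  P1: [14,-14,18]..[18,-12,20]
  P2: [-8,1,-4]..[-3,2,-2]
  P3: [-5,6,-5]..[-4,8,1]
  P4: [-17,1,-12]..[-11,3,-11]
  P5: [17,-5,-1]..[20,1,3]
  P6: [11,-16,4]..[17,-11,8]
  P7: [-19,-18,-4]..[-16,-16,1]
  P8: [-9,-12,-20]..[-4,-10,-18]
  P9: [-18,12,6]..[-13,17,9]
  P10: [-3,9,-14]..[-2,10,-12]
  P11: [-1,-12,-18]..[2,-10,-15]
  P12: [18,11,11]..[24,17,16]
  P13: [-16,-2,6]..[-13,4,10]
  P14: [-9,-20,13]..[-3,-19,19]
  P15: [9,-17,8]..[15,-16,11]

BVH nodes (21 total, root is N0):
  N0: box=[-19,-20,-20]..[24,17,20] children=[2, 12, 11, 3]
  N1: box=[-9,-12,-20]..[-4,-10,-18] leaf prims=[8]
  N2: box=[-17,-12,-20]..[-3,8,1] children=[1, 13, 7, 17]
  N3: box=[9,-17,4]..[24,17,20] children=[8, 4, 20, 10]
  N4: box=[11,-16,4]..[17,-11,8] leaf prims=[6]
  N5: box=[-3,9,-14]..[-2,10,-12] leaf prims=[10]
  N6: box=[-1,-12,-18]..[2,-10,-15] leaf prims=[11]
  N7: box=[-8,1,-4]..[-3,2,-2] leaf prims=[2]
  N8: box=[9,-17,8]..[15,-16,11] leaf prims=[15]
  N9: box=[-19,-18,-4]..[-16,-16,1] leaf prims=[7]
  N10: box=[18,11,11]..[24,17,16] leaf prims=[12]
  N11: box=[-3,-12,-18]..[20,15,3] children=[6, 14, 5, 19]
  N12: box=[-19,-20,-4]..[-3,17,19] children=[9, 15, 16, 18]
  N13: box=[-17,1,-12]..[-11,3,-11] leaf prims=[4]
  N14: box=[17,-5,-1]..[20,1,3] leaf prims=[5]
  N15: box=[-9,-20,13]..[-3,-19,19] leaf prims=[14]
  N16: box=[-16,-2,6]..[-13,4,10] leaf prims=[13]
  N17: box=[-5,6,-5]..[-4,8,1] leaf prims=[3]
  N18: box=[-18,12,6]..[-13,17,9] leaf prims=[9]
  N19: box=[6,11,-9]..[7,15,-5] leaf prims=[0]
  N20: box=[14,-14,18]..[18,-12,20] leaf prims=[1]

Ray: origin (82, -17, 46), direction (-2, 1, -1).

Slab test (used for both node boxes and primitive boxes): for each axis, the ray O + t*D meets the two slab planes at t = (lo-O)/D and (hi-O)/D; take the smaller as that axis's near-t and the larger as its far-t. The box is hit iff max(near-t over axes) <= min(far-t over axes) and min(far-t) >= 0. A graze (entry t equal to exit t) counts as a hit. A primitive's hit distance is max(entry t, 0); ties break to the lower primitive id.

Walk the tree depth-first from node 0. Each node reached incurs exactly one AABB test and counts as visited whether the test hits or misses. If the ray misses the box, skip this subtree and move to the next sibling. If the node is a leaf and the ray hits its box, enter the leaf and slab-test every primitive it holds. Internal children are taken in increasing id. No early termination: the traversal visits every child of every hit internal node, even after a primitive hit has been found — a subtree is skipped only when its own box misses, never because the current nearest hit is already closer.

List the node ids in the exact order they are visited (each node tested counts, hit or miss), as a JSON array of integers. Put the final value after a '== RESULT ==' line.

Walk:
N0 x:[29,101/2] y:[-3,34] z:[26,66] -> hit [29,34], descend [2, 3, 11, 12]
  N2 x:[85/2,99/2] y:[5,25] z:[45,66] -> miss, prune
  N3 x:[29,73/2] y:[0,34] z:[26,42] -> hit [29,34], descend [4, 8, 10, 20]
    N4 x:[65/2,71/2] y:[1,6] z:[38,42] -> miss, prune
    N8 x:[67/2,73/2] y:[0,1] z:[35,38] -> miss, prune
    N10 x:[29,32] y:[28,34] z:[30,35] -> hit [30,32] leaf, test {P12@t=30}
    N20 x:[32,34] y:[3,5] z:[26,28] -> miss, prune
  N11 x:[31,85/2] y:[5,32] z:[43,64] -> miss, prune
  N12 x:[85/2,101/2] y:[-3,34] z:[27,50] -> miss, prune

9 AABB tests over nodes [0, 2, 3, 4, 8, 10, 20, 11, 12]; 1 leaf entered; closest P12.

== RESULT ==
[0, 2, 3, 4, 8, 10, 20, 11, 12]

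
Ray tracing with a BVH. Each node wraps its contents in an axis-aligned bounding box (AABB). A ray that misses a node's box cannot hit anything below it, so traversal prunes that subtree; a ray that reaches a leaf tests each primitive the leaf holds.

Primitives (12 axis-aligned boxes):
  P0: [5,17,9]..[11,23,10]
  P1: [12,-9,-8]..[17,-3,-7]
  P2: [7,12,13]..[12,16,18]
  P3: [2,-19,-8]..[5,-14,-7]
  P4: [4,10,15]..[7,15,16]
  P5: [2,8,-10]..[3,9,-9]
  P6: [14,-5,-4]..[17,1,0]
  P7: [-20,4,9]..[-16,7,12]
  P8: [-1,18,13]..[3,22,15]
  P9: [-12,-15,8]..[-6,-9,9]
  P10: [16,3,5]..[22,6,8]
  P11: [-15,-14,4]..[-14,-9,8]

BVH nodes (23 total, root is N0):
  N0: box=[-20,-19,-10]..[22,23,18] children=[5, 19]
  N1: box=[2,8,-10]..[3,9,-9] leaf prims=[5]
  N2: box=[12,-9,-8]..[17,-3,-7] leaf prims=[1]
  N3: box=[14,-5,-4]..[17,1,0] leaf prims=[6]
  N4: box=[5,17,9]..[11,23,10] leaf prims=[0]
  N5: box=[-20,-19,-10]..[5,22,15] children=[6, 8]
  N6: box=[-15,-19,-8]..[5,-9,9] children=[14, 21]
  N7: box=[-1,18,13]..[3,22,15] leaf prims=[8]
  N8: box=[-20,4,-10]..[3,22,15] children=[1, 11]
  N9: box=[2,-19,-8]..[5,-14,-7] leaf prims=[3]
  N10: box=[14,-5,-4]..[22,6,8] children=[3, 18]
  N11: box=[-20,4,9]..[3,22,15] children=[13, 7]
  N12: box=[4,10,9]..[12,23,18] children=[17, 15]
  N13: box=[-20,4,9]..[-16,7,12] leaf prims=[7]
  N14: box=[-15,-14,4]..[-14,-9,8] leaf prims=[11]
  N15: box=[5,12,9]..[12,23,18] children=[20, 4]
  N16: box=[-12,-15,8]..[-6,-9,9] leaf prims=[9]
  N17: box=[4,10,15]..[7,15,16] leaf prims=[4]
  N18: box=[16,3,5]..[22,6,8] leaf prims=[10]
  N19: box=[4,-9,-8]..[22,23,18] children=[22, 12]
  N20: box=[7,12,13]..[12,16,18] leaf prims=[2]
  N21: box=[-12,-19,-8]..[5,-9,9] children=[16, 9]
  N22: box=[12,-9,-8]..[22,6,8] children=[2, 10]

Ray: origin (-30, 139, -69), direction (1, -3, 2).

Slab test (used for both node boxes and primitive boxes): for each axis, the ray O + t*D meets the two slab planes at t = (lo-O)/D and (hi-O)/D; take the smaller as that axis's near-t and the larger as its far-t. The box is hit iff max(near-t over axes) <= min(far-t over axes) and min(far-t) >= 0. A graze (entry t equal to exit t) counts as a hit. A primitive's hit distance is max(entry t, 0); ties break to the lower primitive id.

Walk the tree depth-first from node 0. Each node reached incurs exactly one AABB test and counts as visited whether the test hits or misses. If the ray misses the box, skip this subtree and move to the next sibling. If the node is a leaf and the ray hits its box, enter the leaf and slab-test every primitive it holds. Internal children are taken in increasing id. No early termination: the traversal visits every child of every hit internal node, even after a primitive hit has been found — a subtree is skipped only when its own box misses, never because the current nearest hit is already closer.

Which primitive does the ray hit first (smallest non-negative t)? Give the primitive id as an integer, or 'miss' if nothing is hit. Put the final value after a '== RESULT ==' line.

Walk:
N0 x:[10,52] y:[116/3,158/3] z:[59/2,87/2] -> hit [116/3,87/2], descend [5, 19]
  N5 x:[10,35] y:[39,158/3] z:[59/2,42] -> miss, prune
  N19 x:[34,52] y:[116/3,148/3] z:[61/2,87/2] -> hit [116/3,87/2], descend [12, 22]
    N12 x:[34,42] y:[116/3,43] z:[39,87/2] -> hit [39,42], descend [15, 17]
      N15 x:[35,42] y:[116/3,127/3] z:[39,87/2] -> hit [39,42], descend [4, 20]
        N4 x:[35,41] y:[116/3,122/3] z:[39,79/2] -> hit [39,79/2] leaf, test {P0@t=39}
        N20 x:[37,42] y:[41,127/3] z:[41,87/2] -> hit [41,42] leaf, test {P2@t=41}
      N17 x:[34,37] y:[124/3,43] z:[42,85/2] -> miss, prune
    N22 x:[42,52] y:[133/3,148/3] z:[61/2,77/2] -> miss, prune

9 AABB tests over nodes [0, 5, 19, 12, 15, 4, 20, 17, 22]; 2 leaves entered; closest P0.

== RESULT ==
0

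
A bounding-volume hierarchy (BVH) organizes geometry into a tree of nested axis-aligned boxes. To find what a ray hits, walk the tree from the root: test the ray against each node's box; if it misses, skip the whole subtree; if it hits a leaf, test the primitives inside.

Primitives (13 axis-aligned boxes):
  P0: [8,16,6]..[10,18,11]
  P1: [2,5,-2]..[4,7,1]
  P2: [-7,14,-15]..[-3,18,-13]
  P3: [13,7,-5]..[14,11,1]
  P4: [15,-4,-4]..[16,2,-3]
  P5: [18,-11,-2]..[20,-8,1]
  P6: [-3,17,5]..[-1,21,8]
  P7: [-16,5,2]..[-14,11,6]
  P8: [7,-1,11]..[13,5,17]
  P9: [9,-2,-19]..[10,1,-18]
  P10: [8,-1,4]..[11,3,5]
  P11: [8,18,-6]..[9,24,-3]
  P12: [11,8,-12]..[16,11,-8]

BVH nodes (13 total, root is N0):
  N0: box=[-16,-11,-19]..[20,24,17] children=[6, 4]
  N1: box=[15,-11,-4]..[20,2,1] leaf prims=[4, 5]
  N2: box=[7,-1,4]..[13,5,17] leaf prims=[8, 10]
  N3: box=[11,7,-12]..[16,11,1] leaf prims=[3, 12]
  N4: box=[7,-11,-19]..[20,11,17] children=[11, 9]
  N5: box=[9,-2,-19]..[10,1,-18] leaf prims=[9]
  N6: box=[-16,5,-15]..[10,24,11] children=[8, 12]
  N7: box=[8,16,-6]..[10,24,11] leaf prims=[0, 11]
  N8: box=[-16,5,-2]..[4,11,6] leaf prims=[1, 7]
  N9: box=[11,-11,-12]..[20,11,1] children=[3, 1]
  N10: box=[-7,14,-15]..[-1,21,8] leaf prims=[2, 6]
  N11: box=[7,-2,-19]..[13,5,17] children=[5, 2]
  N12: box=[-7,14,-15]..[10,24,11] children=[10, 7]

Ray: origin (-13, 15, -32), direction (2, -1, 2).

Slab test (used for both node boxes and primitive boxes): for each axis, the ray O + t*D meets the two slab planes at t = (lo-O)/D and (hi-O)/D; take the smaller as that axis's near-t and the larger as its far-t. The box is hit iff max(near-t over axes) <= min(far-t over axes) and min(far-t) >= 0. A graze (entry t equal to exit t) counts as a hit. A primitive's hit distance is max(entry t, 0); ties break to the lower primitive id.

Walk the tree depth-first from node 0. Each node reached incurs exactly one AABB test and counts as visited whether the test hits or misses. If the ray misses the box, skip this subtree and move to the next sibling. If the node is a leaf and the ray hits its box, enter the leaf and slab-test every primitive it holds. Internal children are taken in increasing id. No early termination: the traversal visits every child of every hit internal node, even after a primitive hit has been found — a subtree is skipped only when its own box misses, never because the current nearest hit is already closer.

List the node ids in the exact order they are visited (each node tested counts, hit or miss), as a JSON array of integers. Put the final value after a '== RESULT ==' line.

Traverse from the root:
N0 x:[-3/2,33/2] y:[-9,26] z:[13/2,49/2] -> hit [13/2,33/2], descend [4, 6]
  N4 x:[10,33/2] y:[4,26] z:[13/2,49/2] -> hit [10,33/2], descend [9, 11]
    N9 x:[12,33/2] y:[4,26] z:[10,33/2] -> hit [12,33/2], descend [1, 3]
      N1 x:[14,33/2] y:[13,26] z:[14,33/2] -> hit [14,33/2] leaf, test {P4@t=14, P5(miss)}
      N3 x:[12,29/2] y:[4,8] z:[10,33/2] -> miss, prune
    N11 x:[10,13] y:[10,17] z:[13/2,49/2] -> hit [10,13], descend [2, 5]
      N2 x:[10,13] y:[10,16] z:[18,49/2] -> miss, prune
      N5 x:[11,23/2] y:[14,17] z:[13/2,7] -> miss, prune
  N6 x:[-3/2,23/2] y:[-9,10] z:[17/2,43/2] -> hit [17/2,10], descend [8, 12]
    N8 x:[-3/2,17/2] y:[4,10] z:[15,19] -> miss, prune
    N12 x:[3,23/2] y:[-9,1] z:[17/2,43/2] -> miss, prune

order=[0, 4, 9, 1, 3, 11, 2, 5, 6, 8, 12]  |boxes|=11  |leaves|=1  hit=P4

== RESULT ==
[0, 4, 9, 1, 3, 11, 2, 5, 6, 8, 12]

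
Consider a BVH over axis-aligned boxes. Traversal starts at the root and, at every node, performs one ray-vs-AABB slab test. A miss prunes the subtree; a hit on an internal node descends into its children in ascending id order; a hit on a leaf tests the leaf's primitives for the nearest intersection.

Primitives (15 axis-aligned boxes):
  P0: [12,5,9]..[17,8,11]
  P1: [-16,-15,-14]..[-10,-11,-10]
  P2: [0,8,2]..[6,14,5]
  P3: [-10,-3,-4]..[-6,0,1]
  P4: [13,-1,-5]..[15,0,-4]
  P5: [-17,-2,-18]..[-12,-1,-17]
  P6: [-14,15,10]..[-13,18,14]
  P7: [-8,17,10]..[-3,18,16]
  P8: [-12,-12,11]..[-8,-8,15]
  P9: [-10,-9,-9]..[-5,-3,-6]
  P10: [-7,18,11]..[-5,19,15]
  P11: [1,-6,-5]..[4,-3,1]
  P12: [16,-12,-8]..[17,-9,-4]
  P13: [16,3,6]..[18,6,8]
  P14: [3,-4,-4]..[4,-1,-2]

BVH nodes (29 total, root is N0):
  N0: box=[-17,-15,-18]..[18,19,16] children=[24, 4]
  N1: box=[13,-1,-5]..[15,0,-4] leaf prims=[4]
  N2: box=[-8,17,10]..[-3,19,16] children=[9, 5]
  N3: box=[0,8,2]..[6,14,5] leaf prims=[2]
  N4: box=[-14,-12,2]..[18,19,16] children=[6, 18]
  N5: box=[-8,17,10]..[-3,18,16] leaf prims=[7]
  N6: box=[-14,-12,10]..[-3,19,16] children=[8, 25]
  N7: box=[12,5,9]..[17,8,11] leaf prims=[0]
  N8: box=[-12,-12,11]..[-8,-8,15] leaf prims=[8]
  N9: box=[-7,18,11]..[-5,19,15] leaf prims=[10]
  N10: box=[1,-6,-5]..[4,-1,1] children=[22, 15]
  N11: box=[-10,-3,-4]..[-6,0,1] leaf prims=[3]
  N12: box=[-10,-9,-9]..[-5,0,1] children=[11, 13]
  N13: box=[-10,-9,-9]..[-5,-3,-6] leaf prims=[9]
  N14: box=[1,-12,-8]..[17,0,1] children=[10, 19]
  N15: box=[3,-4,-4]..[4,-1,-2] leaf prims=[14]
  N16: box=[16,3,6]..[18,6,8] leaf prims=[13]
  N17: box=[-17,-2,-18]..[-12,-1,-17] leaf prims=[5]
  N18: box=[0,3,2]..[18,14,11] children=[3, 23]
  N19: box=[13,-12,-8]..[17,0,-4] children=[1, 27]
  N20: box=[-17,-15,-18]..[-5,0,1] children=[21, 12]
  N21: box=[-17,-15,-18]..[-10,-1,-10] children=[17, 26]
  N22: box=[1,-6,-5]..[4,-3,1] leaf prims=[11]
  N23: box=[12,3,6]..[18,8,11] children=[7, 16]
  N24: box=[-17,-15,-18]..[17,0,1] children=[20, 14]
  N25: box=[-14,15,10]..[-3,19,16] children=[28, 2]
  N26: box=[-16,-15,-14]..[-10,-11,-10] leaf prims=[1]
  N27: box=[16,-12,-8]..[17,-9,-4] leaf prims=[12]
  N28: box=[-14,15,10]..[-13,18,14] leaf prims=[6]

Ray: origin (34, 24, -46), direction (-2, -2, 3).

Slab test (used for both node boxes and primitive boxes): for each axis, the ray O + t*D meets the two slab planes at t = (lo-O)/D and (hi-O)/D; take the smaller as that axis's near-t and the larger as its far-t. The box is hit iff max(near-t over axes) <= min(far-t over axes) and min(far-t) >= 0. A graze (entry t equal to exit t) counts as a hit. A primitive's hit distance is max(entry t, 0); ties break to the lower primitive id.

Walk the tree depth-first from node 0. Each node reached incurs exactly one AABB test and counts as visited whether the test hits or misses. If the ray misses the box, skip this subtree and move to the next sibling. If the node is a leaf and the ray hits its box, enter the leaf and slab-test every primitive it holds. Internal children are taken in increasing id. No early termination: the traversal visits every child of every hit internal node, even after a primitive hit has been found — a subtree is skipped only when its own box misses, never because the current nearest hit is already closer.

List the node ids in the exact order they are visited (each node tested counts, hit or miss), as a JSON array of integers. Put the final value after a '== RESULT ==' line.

Walk:
N0 x:[8,51/2] y:[5/2,39/2] z:[28/3,62/3] -> hit [28/3,39/2], descend [4, 24]
  N4 x:[8,24] y:[5/2,18] z:[16,62/3] -> hit [16,18], descend [6, 18]
    N6 x:[37/2,24] y:[5/2,18] z:[56/3,62/3] -> miss, prune
    N18 x:[8,17] y:[5,21/2] z:[16,19] -> miss, prune
  N24 x:[17/2,51/2] y:[12,39/2] z:[28/3,47/3] -> hit [12,47/3], descend [14, 20]
    N14 x:[17/2,33/2] y:[12,18] z:[38/3,47/3] -> hit [38/3,47/3], descend [10, 19]
      N10 x:[15,33/2] y:[25/2,15] z:[41/3,47/3] -> hit [15,15], descend [15, 22]
        N15 x:[15,31/2] y:[25/2,14] z:[14,44/3] -> miss, prune
        N22 x:[15,33/2] y:[27/2,15] z:[41/3,47/3] -> hit [15,15] leaf, test {P11@t=15}
      N19 x:[17/2,21/2] y:[12,18] z:[38/3,14] -> miss, prune
    N20 x:[39/2,51/2] y:[12,39/2] z:[28/3,47/3] -> miss, prune

Summary -> nodes [0, 4, 6, 18, 24, 14, 10, 15, 22, 19, 20]; box-tests=11; leaf-entries=1; first=P11

== RESULT ==
[0, 4, 6, 18, 24, 14, 10, 15, 22, 19, 20]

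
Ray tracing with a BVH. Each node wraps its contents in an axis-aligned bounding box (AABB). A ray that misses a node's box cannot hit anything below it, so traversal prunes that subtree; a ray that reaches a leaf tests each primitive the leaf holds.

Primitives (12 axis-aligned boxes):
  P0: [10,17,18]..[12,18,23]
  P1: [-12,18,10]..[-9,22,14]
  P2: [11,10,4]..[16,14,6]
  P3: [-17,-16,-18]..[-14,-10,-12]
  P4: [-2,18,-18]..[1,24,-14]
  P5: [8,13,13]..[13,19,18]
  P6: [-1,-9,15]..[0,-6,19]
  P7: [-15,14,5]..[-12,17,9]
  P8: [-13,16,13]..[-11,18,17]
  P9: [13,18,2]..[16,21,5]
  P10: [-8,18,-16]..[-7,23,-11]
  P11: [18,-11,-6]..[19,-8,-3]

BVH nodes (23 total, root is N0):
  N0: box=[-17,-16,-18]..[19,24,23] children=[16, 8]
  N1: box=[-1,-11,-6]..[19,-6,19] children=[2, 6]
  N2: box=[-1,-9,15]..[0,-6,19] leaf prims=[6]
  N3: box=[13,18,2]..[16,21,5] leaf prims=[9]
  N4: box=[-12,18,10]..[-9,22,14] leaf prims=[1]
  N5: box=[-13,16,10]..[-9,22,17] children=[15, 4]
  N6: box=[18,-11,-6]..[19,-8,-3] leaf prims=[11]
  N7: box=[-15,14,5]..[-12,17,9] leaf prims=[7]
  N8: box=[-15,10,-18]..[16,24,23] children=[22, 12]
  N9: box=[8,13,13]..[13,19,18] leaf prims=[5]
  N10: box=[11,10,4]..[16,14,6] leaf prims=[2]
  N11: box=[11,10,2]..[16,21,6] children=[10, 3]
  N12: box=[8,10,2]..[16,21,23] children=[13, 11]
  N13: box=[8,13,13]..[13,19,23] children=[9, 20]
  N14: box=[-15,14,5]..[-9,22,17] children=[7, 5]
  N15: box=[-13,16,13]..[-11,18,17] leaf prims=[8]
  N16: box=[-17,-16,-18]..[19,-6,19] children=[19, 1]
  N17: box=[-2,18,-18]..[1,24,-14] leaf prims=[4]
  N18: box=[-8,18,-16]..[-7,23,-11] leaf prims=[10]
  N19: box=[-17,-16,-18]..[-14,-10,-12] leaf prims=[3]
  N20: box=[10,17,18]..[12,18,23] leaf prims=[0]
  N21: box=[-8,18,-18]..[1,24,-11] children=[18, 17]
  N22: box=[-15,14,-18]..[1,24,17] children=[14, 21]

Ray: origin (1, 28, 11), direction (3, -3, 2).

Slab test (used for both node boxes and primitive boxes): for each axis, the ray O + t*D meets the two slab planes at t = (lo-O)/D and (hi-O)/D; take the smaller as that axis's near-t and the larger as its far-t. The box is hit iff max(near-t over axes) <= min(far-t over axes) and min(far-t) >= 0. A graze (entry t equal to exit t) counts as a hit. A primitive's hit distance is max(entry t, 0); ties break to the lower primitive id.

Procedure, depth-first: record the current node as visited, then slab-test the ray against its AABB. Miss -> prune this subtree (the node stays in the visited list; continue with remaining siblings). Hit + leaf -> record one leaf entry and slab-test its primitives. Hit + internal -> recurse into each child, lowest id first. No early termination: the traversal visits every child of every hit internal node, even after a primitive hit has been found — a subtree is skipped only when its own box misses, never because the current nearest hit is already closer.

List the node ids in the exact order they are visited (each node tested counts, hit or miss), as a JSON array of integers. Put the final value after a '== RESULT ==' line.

Trace the traversal:
N0 x:[-6,6] y:[4/3,44/3] z:[-29/2,6] -> hit [4/3,6], descend [8, 16]
  N8 x:[-16/3,5] y:[4/3,6] z:[-29/2,6] -> hit [4/3,5], descend [12, 22]
    N12 x:[7/3,5] y:[7/3,6] z:[-9/2,6] -> hit [7/3,5], descend [11, 13]
      N11 x:[10/3,5] y:[7/3,6] z:[-9/2,-5/2] -> miss, prune
      N13 x:[7/3,4] y:[3,5] z:[1,6] -> hit [3,4], descend [9, 20]
        N9 x:[7/3,4] y:[3,5] z:[1,7/2] -> hit [3,7/2] leaf, test {P5@t=3}
        N20 x:[3,11/3] y:[10/3,11/3] z:[7/2,6] -> hit [7/2,11/3] leaf, test {P0@t=7/2}
    N22 x:[-16/3,0] y:[4/3,14/3] z:[-29/2,3] -> miss, prune
  N16 x:[-6,6] y:[34/3,44/3] z:[-29/2,4] -> miss, prune

order=[0, 8, 12, 11, 13, 9, 20, 22, 16]  |boxes|=9  |leaves|=2  hit=P5

== RESULT ==
[0, 8, 12, 11, 13, 9, 20, 22, 16]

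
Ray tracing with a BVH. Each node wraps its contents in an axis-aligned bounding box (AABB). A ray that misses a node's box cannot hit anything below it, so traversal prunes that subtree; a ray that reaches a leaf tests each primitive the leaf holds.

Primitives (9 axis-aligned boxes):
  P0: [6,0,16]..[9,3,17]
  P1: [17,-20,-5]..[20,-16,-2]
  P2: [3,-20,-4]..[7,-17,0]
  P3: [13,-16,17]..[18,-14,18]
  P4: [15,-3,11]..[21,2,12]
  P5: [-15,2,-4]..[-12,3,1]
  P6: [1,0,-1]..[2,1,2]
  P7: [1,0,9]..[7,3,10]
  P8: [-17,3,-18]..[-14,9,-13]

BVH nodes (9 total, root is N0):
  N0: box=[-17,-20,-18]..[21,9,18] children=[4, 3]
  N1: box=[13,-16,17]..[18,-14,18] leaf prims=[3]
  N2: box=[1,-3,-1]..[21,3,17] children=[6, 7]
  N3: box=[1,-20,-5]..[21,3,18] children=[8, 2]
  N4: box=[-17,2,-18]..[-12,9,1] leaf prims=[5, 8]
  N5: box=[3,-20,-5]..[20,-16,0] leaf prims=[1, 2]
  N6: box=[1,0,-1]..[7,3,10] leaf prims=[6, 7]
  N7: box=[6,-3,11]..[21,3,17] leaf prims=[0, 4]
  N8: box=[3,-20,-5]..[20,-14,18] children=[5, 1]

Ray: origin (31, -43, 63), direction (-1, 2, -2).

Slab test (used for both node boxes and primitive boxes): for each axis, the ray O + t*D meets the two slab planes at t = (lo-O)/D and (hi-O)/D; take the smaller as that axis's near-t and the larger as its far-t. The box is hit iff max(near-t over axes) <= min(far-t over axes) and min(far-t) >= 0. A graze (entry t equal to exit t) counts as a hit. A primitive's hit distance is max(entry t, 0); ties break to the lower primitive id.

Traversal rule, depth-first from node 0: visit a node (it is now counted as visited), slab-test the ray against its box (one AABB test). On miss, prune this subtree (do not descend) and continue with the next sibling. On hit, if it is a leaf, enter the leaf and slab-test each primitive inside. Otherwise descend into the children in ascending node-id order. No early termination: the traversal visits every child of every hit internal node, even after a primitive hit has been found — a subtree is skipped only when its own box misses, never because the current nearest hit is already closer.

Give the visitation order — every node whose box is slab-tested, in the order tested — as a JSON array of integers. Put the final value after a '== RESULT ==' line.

Walk:
N0 x:[10,48] y:[23/2,26] z:[45/2,81/2] -> hit [45/2,26], descend [3, 4]
  N3 x:[10,30] y:[23/2,23] z:[45/2,34] -> hit [45/2,23], descend [2, 8]
    N2 x:[10,30] y:[20,23] z:[23,32] -> hit [23,23], descend [6, 7]
      N6 x:[24,30] y:[43/2,23] z:[53/2,32] -> miss, prune
      N7 x:[10,25] y:[20,23] z:[23,26] -> hit [23,23] leaf, test {P0@t=23, P4(miss)}
    N8 x:[11,28] y:[23/2,29/2] z:[45/2,34] -> miss, prune
  N4 x:[43,48] y:[45/2,26] z:[31,81/2] -> miss, prune

7 AABB tests over nodes [0, 3, 2, 6, 7, 8, 4]; 1 leaf entered; closest P0.

== RESULT ==
[0, 3, 2, 6, 7, 8, 4]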